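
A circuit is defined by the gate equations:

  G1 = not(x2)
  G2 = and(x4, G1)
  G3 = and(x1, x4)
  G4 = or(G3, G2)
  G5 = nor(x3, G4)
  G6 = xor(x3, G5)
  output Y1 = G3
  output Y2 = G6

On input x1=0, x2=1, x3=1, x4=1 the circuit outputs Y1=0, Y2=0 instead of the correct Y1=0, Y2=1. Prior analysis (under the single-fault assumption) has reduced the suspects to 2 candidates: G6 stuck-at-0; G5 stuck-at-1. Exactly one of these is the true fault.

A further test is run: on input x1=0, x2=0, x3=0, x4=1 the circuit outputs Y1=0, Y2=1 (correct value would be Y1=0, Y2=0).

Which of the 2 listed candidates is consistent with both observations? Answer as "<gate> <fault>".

Evaluate each candidate on input x1=0, x2=0, x3=0, x4=1:
  G6 stuck-at-0: G1=1, G2=1, G3=0, G4=1, G5=0, G6=0 [stuck-at-0] → Y1=0, Y2=0 — eliminated
  G5 stuck-at-1: G1=1, G2=1, G3=0, G4=1, G5=1 [stuck-at-1], G6=1 → Y1=0, Y2=1 — matches
Only G5 stuck-at-1 reproduces the observed Y1=0, Y2=1.

G5 stuck-at-1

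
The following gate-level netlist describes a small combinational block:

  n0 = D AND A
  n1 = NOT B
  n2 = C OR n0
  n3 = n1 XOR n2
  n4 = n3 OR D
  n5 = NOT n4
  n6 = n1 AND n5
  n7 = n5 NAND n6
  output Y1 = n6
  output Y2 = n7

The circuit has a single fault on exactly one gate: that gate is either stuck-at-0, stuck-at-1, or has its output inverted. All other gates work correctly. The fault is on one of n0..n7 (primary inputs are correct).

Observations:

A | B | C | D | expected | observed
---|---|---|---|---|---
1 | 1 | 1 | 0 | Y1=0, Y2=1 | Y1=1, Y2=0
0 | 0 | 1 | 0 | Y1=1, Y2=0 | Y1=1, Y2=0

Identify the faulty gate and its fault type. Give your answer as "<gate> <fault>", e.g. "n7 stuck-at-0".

n1 stuck-at-1

Fault-free values for test 1 (A=1, B=1, C=1, D=0): n0=0, n1=0, n2=1, n3=1, n4=1, n5=0, n6=0, n7=1, giving Y1=0, Y2=1. Observed Y1=1, Y2=0.
Test 1: faults giving observed Y1=1, Y2=0 are {n1 stuck-at-1, n1 inverted output}.
Test 2 (A=0, B=0, C=1, D=0): fault-free n0=0, n1=1, n2=1, n3=0, n4=0, n5=1, n6=1, n7=0 → Y1=1, Y2=0; observed Y1=1, Y2=0. Eliminates n1 inverted output.
Only n1 stuck-at-1 is consistent with every test.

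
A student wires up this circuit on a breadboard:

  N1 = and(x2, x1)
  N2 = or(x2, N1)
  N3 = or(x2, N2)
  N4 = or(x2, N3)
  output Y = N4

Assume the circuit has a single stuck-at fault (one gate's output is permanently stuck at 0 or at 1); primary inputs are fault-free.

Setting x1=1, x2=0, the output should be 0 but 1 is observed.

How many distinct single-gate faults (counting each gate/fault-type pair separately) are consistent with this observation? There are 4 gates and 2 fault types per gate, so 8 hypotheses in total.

4

Fault-free: N1=0, N2=0, N3=0, N4=0 → 0. Observed 1.
  N1 stuck-at-0: output 0 ✗
  N1 stuck-at-1: output 1 ✓
  N2 stuck-at-0: output 0 ✗
  N2 stuck-at-1: output 1 ✓
  N3 stuck-at-0: output 0 ✗
  N3 stuck-at-1: output 1 ✓
  N4 stuck-at-0: output 0 ✗
  N4 stuck-at-1: output 1 ✓
Consistent faults: {N1 stuck-at-1, N2 stuck-at-1, N3 stuck-at-1, N4 stuck-at-1} — 4 in all.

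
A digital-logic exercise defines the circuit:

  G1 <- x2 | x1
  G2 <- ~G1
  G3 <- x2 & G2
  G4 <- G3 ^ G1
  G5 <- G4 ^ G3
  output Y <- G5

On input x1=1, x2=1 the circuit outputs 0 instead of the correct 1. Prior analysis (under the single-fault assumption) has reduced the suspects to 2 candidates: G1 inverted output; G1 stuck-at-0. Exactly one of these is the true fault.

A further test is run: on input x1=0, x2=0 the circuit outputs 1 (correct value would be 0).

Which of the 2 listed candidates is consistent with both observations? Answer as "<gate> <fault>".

Evaluate each candidate on input x1=0, x2=0:
  G1 inverted output: G1=1 [inverted output], G2=0, G3=0, G4=1, G5=1 → 1 — matches
  G1 stuck-at-0: G1=0 [stuck-at-0], G2=1, G3=0, G4=0, G5=0 → 0 — eliminated
Only G1 inverted output reproduces the observed 1.

G1 inverted output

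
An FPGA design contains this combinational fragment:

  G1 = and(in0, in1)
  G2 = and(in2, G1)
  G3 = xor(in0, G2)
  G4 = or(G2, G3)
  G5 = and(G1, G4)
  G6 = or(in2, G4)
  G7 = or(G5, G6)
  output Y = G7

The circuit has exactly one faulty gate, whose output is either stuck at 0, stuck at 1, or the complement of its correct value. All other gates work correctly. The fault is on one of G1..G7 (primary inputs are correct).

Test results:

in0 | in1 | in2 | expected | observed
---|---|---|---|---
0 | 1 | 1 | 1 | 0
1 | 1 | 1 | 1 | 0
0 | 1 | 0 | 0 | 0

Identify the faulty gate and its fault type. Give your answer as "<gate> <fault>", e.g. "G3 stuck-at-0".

Fault-free values for test 1 (in0=0, in1=1, in2=1): G1=0, G2=0, G3=0, G4=0, G5=0, G6=1, G7=1, giving Y=1. Observed 0.
Test 1: faults giving observed 0 are {G6 stuck-at-0, G6 inverted output, G7 stuck-at-0, G7 inverted output}.
Test 2 (in0=1, in1=1, in2=1): fault-free G1=1, G2=1, G3=0, G4=1, G5=1, G6=1, G7=1 → 1; observed 0. Eliminates G6 stuck-at-0, G6 inverted output.
Test 3 (in0=0, in1=1, in2=0): fault-free G1=0, G2=0, G3=0, G4=0, G5=0, G6=0, G7=0 → 0; observed 0. Eliminates G7 inverted output.
Only G7 stuck-at-0 is consistent with every test.

G7 stuck-at-0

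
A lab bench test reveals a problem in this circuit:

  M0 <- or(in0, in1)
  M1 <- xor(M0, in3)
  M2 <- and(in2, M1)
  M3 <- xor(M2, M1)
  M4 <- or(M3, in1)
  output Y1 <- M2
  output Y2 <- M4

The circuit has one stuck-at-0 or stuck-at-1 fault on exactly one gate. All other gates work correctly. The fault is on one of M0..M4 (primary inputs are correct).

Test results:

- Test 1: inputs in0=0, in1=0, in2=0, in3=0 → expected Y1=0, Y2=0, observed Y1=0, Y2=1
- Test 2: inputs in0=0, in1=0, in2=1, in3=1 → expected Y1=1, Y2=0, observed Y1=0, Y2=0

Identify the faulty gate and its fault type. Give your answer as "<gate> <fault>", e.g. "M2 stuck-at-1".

Fault-free values for test 1 (in0=0, in1=0, in2=0, in3=0): M0=0, M1=0, M2=0, M3=0, M4=0, giving Y1=0, Y2=0. Observed Y1=0, Y2=1.
Test 1: faults giving observed Y1=0, Y2=1 are {M0 stuck-at-1, M1 stuck-at-1, M3 stuck-at-1, M4 stuck-at-1}.
Test 2 (in0=0, in1=0, in2=1, in3=1): fault-free M0=0, M1=1, M2=1, M3=0, M4=0 → Y1=1, Y2=0; observed Y1=0, Y2=0. Eliminates M1 stuck-at-1, M3 stuck-at-1, M4 stuck-at-1.
Only M0 stuck-at-1 is consistent with every test.

M0 stuck-at-1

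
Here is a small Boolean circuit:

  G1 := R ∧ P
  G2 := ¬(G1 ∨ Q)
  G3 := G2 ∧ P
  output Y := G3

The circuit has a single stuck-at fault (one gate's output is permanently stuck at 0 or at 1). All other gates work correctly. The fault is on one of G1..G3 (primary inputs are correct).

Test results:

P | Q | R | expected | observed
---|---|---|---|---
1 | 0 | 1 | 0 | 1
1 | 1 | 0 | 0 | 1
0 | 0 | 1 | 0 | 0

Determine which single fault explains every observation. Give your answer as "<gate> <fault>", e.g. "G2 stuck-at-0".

Fault-free values for test 1 (P=1, Q=0, R=1): G1=1, G2=0, G3=0, giving Y=0. Observed 1.
Test 1: faults giving observed 1 are {G1 stuck-at-0, G2 stuck-at-1, G3 stuck-at-1}.
Test 2 (P=1, Q=1, R=0): fault-free G1=0, G2=0, G3=0 → 0; observed 1. Eliminates G1 stuck-at-0.
Test 3 (P=0, Q=0, R=1): fault-free G1=0, G2=1, G3=0 → 0; observed 0. Eliminates G3 stuck-at-1.
Only G2 stuck-at-1 is consistent with every test.

G2 stuck-at-1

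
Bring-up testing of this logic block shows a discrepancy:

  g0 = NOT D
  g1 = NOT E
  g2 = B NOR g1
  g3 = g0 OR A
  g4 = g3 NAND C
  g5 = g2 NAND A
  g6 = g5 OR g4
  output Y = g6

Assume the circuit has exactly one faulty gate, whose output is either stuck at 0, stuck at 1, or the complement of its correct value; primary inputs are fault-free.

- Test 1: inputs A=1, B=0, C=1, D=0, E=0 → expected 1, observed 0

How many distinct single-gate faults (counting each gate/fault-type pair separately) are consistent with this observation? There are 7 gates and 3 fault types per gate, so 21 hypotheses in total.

Fault-free: g0=1, g1=1, g2=0, g3=1, g4=0, g5=1, g6=1 → 1. Observed 0.
  g0: none of the 3 fault types match ✗
  g1: stuck-at-0, inverted output ✓; others ✗
  g2: stuck-at-1, inverted output ✓; others ✗
  g3: none of the 3 fault types match ✗
  g4: none of the 3 fault types match ✗
  g5: stuck-at-0, inverted output ✓; others ✗
  g6: stuck-at-0, inverted output ✓; others ✗
Consistent faults: {g1 stuck-at-0, g1 inverted output, g2 stuck-at-1, g2 inverted output, g5 stuck-at-0, g5 inverted output, g6 stuck-at-0, g6 inverted output} — 8 in all.

8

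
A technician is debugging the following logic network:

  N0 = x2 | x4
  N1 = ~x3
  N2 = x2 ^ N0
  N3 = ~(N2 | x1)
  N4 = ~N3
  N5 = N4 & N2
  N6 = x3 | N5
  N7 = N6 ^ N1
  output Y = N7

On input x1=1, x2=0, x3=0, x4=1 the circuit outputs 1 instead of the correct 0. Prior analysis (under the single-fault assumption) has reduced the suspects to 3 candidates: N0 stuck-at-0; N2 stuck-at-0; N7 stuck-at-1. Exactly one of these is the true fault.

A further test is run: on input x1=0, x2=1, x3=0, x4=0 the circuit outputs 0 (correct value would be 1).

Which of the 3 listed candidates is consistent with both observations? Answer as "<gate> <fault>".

Evaluate each candidate on input x1=0, x2=1, x3=0, x4=0:
  N0 stuck-at-0: N0=0 [stuck-at-0], N1=1, N2=1, N3=0, N4=1, N5=1, N6=1, N7=0 → 0 — matches
  N2 stuck-at-0: N0=1, N1=1, N2=0 [stuck-at-0], N3=1, N4=0, N5=0, N6=0, N7=1 → 1 — eliminated
  N7 stuck-at-1: N0=1, N1=1, N2=0, N3=1, N4=0, N5=0, N6=0, N7=1 [stuck-at-1] → 1 — eliminated
Only N0 stuck-at-0 reproduces the observed 0.

N0 stuck-at-0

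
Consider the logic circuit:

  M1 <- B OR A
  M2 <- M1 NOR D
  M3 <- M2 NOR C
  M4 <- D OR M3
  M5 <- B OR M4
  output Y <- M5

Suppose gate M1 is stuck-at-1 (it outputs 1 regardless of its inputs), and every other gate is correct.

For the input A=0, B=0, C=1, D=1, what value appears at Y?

Propagate with M1 forced: M1=1 [stuck-at-1], M2=0, M3=0, M4=1, M5=1.
So Y = 1. (Same as the fault-free value — the fault is masked on this input.)

1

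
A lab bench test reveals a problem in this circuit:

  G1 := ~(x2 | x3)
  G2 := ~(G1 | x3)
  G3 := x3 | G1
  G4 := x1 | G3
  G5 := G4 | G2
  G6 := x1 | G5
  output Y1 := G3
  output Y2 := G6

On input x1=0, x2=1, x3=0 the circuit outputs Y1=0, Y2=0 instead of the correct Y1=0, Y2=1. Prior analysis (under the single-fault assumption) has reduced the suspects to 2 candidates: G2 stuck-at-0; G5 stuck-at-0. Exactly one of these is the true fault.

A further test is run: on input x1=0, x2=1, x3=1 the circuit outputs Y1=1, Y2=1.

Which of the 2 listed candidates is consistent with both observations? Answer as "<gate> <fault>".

Evaluate each candidate on input x1=0, x2=1, x3=1:
  G2 stuck-at-0: G1=0, G2=0 [stuck-at-0], G3=1, G4=1, G5=1, G6=1 → Y1=1, Y2=1 — matches
  G5 stuck-at-0: G1=0, G2=0, G3=1, G4=1, G5=0 [stuck-at-0], G6=0 → Y1=1, Y2=0 — eliminated
Only G2 stuck-at-0 reproduces the observed Y1=1, Y2=1.

G2 stuck-at-0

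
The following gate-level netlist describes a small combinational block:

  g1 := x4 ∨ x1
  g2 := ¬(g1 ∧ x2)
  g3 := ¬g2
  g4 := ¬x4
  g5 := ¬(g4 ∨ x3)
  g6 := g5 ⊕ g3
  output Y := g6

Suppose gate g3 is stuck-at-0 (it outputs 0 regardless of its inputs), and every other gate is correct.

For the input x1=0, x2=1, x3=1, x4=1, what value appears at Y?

0

Propagate with g3 forced: g1=1, g2=0, g3=0 [stuck-at-0], g4=0, g5=0, g6=0.
So Y = 0. (Without the fault it would be 1.)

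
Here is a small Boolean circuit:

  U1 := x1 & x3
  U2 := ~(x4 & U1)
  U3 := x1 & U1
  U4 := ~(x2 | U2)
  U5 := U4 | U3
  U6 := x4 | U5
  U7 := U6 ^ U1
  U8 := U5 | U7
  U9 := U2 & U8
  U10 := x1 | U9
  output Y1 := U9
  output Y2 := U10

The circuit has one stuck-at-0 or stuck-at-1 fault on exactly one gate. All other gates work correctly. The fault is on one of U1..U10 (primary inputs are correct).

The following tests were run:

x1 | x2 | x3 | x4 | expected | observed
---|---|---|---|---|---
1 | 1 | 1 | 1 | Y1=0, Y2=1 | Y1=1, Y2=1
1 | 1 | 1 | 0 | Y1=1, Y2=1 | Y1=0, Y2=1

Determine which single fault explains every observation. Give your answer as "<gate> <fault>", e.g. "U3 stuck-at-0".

Fault-free values for test 1 (x1=1, x2=1, x3=1, x4=1): U1=1, U2=0, U3=1, U4=0, U5=1, U6=1, U7=0, U8=1, U9=0, U10=1, giving Y1=0, Y2=1. Observed Y1=1, Y2=1.
Test 1: faults giving observed Y1=1, Y2=1 are {U1 stuck-at-0, U2 stuck-at-1, U9 stuck-at-1}.
Test 2 (x1=1, x2=1, x3=1, x4=0): fault-free U1=1, U2=1, U3=1, U4=0, U5=1, U6=1, U7=0, U8=1, U9=1, U10=1 → Y1=1, Y2=1; observed Y1=0, Y2=1. Eliminates U2 stuck-at-1, U9 stuck-at-1.
Only U1 stuck-at-0 is consistent with every test.

U1 stuck-at-0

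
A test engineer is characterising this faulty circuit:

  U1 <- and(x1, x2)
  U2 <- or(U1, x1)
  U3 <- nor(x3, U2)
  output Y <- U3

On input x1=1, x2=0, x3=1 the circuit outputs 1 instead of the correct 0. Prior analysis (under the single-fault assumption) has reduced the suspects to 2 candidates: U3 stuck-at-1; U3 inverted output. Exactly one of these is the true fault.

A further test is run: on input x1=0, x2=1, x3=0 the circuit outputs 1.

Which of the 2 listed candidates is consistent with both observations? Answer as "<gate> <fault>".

Evaluate each candidate on input x1=0, x2=1, x3=0:
  U3 stuck-at-1: U1=0, U2=0, U3=1 [stuck-at-1] → 1 — matches
  U3 inverted output: U1=0, U2=0, U3=0 [inverted output] → 0 — eliminated
Only U3 stuck-at-1 reproduces the observed 1.

U3 stuck-at-1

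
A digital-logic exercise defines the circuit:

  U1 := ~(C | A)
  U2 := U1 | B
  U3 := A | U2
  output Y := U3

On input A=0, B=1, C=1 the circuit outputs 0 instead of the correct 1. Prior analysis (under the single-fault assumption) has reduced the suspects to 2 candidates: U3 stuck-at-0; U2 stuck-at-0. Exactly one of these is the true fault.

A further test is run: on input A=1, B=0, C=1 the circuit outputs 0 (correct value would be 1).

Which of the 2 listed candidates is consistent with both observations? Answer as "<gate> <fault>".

Evaluate each candidate on input A=1, B=0, C=1:
  U3 stuck-at-0: U1=0, U2=0, U3=0 [stuck-at-0] → 0 — matches
  U2 stuck-at-0: U1=0, U2=0 [stuck-at-0], U3=1 → 1 — eliminated
Only U3 stuck-at-0 reproduces the observed 0.

U3 stuck-at-0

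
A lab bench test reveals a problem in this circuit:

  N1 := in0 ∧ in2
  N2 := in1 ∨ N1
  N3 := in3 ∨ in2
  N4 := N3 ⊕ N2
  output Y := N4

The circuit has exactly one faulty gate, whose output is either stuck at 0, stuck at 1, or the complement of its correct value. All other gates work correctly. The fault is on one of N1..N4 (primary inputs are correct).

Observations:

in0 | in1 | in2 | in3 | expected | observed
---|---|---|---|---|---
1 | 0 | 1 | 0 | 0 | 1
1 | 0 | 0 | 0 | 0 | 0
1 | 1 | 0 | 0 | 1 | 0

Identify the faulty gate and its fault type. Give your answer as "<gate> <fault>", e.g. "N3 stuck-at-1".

N2 stuck-at-0

Fault-free values for test 1 (in0=1, in1=0, in2=1, in3=0): N1=1, N2=1, N3=1, N4=0, giving Y=0. Observed 1.
Test 1: faults giving observed 1 are {N1 stuck-at-0, N1 inverted output, N2 stuck-at-0, N2 inverted output, N3 stuck-at-0, N3 inverted output, N4 stuck-at-1, N4 inverted output}.
Test 2 (in0=1, in1=0, in2=0, in3=0): fault-free N1=0, N2=0, N3=0, N4=0 → 0; observed 0. Eliminates N1 inverted output, N2 inverted output, N3 inverted output, N4 stuck-at-1, N4 inverted output.
Test 3 (in0=1, in1=1, in2=0, in3=0): fault-free N1=0, N2=1, N3=0, N4=1 → 1; observed 0. Eliminates N1 stuck-at-0, N3 stuck-at-0.
Only N2 stuck-at-0 is consistent with every test.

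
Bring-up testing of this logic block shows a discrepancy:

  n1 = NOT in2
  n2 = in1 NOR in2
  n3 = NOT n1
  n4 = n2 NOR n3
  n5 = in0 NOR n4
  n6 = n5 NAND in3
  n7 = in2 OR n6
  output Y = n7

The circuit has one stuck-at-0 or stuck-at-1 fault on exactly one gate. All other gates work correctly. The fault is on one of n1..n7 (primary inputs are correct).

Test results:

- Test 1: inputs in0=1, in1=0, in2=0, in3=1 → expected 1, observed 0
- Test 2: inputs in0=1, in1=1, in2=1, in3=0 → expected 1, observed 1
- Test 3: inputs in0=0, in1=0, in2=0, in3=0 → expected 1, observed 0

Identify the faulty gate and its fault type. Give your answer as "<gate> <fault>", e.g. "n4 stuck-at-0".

Fault-free values for test 1 (in0=1, in1=0, in2=0, in3=1): n1=1, n2=1, n3=0, n4=0, n5=0, n6=1, n7=1, giving Y=1. Observed 0.
Test 1: faults giving observed 0 are {n5 stuck-at-1, n6 stuck-at-0, n7 stuck-at-0}.
Test 2 (in0=1, in1=1, in2=1, in3=0): fault-free n1=0, n2=0, n3=1, n4=0, n5=0, n6=1, n7=1 → 1; observed 1. Eliminates n7 stuck-at-0.
Test 3 (in0=0, in1=0, in2=0, in3=0): fault-free n1=1, n2=1, n3=0, n4=0, n5=1, n6=1, n7=1 → 1; observed 0. Eliminates n5 stuck-at-1.
Only n6 stuck-at-0 is consistent with every test.

n6 stuck-at-0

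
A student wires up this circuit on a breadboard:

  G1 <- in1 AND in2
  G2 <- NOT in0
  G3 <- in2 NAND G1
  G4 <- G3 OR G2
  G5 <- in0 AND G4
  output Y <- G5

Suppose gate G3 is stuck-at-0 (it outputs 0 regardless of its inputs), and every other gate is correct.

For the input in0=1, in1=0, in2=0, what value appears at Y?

Propagate with G3 forced: G1=0, G2=0, G3=0 [stuck-at-0], G4=0, G5=0.
So Y = 0. (Without the fault it would be 1.)

0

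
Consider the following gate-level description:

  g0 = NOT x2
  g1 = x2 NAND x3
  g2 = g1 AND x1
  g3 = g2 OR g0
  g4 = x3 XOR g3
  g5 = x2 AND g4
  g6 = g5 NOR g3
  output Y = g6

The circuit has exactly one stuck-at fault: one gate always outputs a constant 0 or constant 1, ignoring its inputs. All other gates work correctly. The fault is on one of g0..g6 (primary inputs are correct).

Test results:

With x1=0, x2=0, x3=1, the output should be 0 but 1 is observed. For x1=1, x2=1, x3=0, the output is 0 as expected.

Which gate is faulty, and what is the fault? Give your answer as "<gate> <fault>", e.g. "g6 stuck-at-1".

Fault-free values for test 1 (x1=0, x2=0, x3=1): g0=1, g1=1, g2=0, g3=1, g4=0, g5=0, g6=0, giving Y=0. Observed 1.
Test 1: faults giving observed 1 are {g0 stuck-at-0, g3 stuck-at-0, g6 stuck-at-1}.
Test 2 (x1=1, x2=1, x3=0): fault-free g0=0, g1=1, g2=1, g3=1, g4=1, g5=1, g6=0 → 0; observed 0. Eliminates g3 stuck-at-0, g6 stuck-at-1.
Only g0 stuck-at-0 is consistent with every test.

g0 stuck-at-0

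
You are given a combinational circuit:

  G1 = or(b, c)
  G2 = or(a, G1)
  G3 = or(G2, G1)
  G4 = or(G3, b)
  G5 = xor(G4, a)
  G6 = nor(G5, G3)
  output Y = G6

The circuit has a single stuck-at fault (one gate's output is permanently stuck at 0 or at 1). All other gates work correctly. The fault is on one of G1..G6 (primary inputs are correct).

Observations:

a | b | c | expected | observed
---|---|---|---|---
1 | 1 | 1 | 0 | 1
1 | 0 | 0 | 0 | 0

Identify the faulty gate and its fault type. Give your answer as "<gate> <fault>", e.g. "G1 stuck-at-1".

Fault-free values for test 1 (a=1, b=1, c=1): G1=1, G2=1, G3=1, G4=1, G5=0, G6=0, giving Y=0. Observed 1.
Test 1: faults giving observed 1 are {G3 stuck-at-0, G6 stuck-at-1}.
Test 2 (a=1, b=0, c=0): fault-free G1=0, G2=1, G3=1, G4=1, G5=0, G6=0 → 0; observed 0. Eliminates G6 stuck-at-1.
Only G3 stuck-at-0 is consistent with every test.

G3 stuck-at-0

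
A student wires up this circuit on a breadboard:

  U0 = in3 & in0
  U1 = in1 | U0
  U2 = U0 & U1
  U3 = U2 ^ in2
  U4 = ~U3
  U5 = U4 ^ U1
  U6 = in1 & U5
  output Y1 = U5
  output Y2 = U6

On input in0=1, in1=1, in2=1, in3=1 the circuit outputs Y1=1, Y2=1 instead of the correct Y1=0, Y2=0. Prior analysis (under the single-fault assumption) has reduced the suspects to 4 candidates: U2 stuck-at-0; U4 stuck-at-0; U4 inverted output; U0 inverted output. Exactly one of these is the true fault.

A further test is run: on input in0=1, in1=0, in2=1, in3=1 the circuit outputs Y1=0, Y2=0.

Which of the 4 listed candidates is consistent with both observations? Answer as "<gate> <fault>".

Evaluate each candidate on input in0=1, in1=0, in2=1, in3=1:
  U2 stuck-at-0: U0=1, U1=1, U2=0 [stuck-at-0], U3=1, U4=0, U5=1, U6=0 → Y1=1, Y2=0 — eliminated
  U4 stuck-at-0: U0=1, U1=1, U2=1, U3=0, U4=0 [stuck-at-0], U5=1, U6=0 → Y1=1, Y2=0 — eliminated
  U4 inverted output: U0=1, U1=1, U2=1, U3=0, U4=0 [inverted output], U5=1, U6=0 → Y1=1, Y2=0 — eliminated
  U0 inverted output: U0=0 [inverted output], U1=0, U2=0, U3=1, U4=0, U5=0, U6=0 → Y1=0, Y2=0 — matches
Only U0 inverted output reproduces the observed Y1=0, Y2=0.

U0 inverted output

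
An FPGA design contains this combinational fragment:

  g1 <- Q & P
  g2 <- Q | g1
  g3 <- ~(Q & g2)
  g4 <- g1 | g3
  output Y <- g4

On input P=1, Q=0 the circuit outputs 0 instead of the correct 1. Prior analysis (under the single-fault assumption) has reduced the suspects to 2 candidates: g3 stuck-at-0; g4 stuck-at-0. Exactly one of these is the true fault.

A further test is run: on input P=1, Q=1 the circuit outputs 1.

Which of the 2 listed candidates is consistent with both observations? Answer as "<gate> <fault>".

g3 stuck-at-0

Evaluate each candidate on input P=1, Q=1:
  g3 stuck-at-0: g1=1, g2=1, g3=0 [stuck-at-0], g4=1 → 1 — matches
  g4 stuck-at-0: g1=1, g2=1, g3=0, g4=0 [stuck-at-0] → 0 — eliminated
Only g3 stuck-at-0 reproduces the observed 1.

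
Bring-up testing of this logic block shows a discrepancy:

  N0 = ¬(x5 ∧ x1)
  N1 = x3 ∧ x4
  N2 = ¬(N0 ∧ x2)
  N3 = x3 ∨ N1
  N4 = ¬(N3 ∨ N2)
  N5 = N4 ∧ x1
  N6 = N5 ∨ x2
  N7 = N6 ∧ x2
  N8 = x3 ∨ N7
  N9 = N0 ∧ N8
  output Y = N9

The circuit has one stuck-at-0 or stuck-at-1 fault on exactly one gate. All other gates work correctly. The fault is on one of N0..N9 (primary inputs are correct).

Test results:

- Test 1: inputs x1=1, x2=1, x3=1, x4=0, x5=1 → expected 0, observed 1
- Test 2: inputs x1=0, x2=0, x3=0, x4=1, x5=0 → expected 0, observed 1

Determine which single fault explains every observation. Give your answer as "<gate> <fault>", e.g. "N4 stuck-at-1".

Fault-free values for test 1 (x1=1, x2=1, x3=1, x4=0, x5=1): N0=0, N1=0, N2=1, N3=1, N4=0, N5=0, N6=1, N7=1, N8=1, N9=0, giving Y=0. Observed 1.
Test 1: faults giving observed 1 are {N0 stuck-at-1, N9 stuck-at-1}.
Test 2 (x1=0, x2=0, x3=0, x4=1, x5=0): fault-free N0=1, N1=0, N2=1, N3=0, N4=0, N5=0, N6=0, N7=0, N8=0, N9=0 → 0; observed 1. Eliminates N0 stuck-at-1.
Only N9 stuck-at-1 is consistent with every test.

N9 stuck-at-1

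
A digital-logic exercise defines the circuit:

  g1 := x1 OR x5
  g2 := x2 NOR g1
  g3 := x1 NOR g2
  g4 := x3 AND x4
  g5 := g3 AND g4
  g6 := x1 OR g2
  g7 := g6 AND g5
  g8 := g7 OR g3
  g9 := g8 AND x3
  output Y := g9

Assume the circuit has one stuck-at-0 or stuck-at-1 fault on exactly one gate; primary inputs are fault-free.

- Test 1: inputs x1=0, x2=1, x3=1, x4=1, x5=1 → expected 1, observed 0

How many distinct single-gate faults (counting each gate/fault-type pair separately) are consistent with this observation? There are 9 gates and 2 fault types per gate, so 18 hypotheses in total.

Fault-free: g1=1, g2=0, g3=1, g4=1, g5=1, g6=0, g7=0, g8=1, g9=1 → 1. Observed 0.
  g1: none of the 2 fault types match ✗
  g2: stuck-at-1 ✓; others ✗
  g3: stuck-at-0 ✓; others ✗
  g4: none of the 2 fault types match ✗
  g5: none of the 2 fault types match ✗
  g6: none of the 2 fault types match ✗
  g7: none of the 2 fault types match ✗
  g8: stuck-at-0 ✓; others ✗
  g9: stuck-at-0 ✓; others ✗
Consistent faults: {g2 stuck-at-1, g3 stuck-at-0, g8 stuck-at-0, g9 stuck-at-0} — 4 in all.

4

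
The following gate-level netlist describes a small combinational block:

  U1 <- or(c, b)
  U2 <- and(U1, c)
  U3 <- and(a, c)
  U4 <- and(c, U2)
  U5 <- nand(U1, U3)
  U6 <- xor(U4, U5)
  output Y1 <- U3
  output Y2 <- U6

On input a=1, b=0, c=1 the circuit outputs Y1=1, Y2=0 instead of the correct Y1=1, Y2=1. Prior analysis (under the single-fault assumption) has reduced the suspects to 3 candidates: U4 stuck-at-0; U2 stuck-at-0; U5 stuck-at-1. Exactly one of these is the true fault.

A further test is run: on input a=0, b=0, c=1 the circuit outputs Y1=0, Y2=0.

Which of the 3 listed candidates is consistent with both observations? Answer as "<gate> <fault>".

Evaluate each candidate on input a=0, b=0, c=1:
  U4 stuck-at-0: U1=1, U2=1, U3=0, U4=0 [stuck-at-0], U5=1, U6=1 → Y1=0, Y2=1 — eliminated
  U2 stuck-at-0: U1=1, U2=0 [stuck-at-0], U3=0, U4=0, U5=1, U6=1 → Y1=0, Y2=1 — eliminated
  U5 stuck-at-1: U1=1, U2=1, U3=0, U4=1, U5=1 [stuck-at-1], U6=0 → Y1=0, Y2=0 — matches
Only U5 stuck-at-1 reproduces the observed Y1=0, Y2=0.

U5 stuck-at-1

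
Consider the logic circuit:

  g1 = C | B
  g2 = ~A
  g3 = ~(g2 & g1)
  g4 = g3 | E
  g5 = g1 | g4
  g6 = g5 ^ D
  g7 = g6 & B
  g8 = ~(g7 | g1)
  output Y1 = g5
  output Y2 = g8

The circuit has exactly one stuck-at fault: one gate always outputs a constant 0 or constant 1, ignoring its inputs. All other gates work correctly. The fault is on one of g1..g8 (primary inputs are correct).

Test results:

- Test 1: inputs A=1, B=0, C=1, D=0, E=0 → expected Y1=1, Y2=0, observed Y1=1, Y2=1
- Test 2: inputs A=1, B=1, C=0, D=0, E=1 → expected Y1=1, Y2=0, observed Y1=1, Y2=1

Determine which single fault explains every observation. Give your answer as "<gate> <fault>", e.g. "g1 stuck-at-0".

g8 stuck-at-1

Fault-free values for test 1 (A=1, B=0, C=1, D=0, E=0): g1=1, g2=0, g3=1, g4=1, g5=1, g6=1, g7=0, g8=0, giving Y1=1, Y2=0. Observed Y1=1, Y2=1.
Test 1: faults giving observed Y1=1, Y2=1 are {g1 stuck-at-0, g8 stuck-at-1}.
Test 2 (A=1, B=1, C=0, D=0, E=1): fault-free g1=1, g2=0, g3=1, g4=1, g5=1, g6=1, g7=1, g8=0 → Y1=1, Y2=0; observed Y1=1, Y2=1. Eliminates g1 stuck-at-0.
Only g8 stuck-at-1 is consistent with every test.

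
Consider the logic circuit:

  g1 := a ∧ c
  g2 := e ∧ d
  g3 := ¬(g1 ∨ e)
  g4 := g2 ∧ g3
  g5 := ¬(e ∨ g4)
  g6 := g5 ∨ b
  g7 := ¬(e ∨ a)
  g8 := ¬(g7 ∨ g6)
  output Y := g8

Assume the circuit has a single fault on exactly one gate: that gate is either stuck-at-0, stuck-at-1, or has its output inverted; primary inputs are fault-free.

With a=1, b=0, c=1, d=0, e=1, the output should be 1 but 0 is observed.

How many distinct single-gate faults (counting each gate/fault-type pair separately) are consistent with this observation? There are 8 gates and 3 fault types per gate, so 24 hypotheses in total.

8

Fault-free: g1=1, g2=0, g3=0, g4=0, g5=0, g6=0, g7=0, g8=1 → 1. Observed 0.
  g1: none of the 3 fault types match ✗
  g2: none of the 3 fault types match ✗
  g3: none of the 3 fault types match ✗
  g4: none of the 3 fault types match ✗
  g5: stuck-at-1, inverted output ✓; others ✗
  g6: stuck-at-1, inverted output ✓; others ✗
  g7: stuck-at-1, inverted output ✓; others ✗
  g8: stuck-at-0, inverted output ✓; others ✗
Consistent faults: {g5 stuck-at-1, g5 inverted output, g6 stuck-at-1, g6 inverted output, g7 stuck-at-1, g7 inverted output, g8 stuck-at-0, g8 inverted output} — 8 in all.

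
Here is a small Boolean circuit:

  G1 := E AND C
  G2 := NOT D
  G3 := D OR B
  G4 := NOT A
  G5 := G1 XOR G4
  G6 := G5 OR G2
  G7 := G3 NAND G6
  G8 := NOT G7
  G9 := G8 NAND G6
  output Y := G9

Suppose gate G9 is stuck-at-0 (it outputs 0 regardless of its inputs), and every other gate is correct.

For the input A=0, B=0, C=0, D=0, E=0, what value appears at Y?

0

Propagate with G9 forced: G1=0, G2=1, G3=0, G4=1, G5=1, G6=1, G7=1, G8=0, G9=0 [stuck-at-0].
So Y = 0. (Without the fault it would be 1.)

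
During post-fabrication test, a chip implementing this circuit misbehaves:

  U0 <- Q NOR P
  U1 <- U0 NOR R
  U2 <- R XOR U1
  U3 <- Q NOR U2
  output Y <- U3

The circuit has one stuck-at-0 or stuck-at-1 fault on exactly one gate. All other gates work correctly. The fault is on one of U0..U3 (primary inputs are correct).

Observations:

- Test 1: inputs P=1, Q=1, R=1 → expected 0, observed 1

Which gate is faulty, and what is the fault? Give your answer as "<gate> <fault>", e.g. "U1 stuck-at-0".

U3 stuck-at-1

Fault-free values for test 1 (P=1, Q=1, R=1): U0=0, U1=0, U2=1, U3=0, giving Y=0. Observed 1.
Test 1: faults giving observed 1 are {U3 stuck-at-1}.
Only U3 stuck-at-1 is consistent with every test.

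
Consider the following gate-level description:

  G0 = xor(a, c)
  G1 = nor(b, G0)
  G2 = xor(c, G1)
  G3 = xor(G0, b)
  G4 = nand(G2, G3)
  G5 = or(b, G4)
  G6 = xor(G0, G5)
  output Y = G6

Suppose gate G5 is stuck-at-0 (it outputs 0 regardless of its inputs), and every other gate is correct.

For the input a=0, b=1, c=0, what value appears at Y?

0

Propagate with G5 forced: G0=0, G1=0, G2=0, G3=1, G4=1, G5=0 [stuck-at-0], G6=0.
So Y = 0. (Without the fault it would be 1.)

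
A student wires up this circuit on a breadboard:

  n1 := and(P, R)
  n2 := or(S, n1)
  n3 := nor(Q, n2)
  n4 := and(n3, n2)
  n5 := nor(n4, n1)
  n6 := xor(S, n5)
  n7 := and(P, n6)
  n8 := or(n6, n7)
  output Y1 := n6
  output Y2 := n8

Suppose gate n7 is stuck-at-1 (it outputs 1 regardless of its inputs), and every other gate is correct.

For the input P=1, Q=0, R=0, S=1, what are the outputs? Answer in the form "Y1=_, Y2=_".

Propagate with n7 forced: n1=0, n2=1, n3=0, n4=0, n5=1, n6=0, n7=1 [stuck-at-1], n8=1.
So the outputs are Y1=0, Y2=1. (Without the fault they would be Y1=0, Y2=0.)

Y1=0, Y2=1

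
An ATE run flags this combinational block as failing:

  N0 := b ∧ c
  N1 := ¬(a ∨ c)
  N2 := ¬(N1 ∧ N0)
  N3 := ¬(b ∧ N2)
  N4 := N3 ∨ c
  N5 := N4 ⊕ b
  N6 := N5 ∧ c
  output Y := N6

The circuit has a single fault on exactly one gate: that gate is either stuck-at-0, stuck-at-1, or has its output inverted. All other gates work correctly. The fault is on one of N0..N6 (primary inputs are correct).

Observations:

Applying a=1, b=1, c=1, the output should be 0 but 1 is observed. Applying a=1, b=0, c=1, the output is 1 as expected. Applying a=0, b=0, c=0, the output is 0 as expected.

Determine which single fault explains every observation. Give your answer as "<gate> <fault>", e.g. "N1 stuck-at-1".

Fault-free values for test 1 (a=1, b=1, c=1): N0=1, N1=0, N2=1, N3=0, N4=1, N5=0, N6=0, giving Y=0. Observed 1.
Test 1: faults giving observed 1 are {N4 stuck-at-0, N4 inverted output, N5 stuck-at-1, N5 inverted output, N6 stuck-at-1, N6 inverted output}.
Test 2 (a=1, b=0, c=1): fault-free N0=0, N1=0, N2=1, N3=1, N4=1, N5=1, N6=1 → 1; observed 1. Eliminates N4 stuck-at-0, N4 inverted output, N5 inverted output, N6 inverted output.
Test 3 (a=0, b=0, c=0): fault-free N0=0, N1=1, N2=1, N3=1, N4=1, N5=1, N6=0 → 0; observed 0. Eliminates N6 stuck-at-1.
Only N5 stuck-at-1 is consistent with every test.

N5 stuck-at-1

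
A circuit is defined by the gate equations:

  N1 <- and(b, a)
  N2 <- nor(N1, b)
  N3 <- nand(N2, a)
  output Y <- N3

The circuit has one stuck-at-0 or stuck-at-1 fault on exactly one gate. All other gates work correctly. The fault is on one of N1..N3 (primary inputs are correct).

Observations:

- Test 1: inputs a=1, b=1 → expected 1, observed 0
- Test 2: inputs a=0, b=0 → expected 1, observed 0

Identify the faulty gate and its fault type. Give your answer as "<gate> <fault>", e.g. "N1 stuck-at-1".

N3 stuck-at-0

Fault-free values for test 1 (a=1, b=1): N1=1, N2=0, N3=1, giving Y=1. Observed 0.
Test 1: faults giving observed 0 are {N2 stuck-at-1, N3 stuck-at-0}.
Test 2 (a=0, b=0): fault-free N1=0, N2=1, N3=1 → 1; observed 0. Eliminates N2 stuck-at-1.
Only N3 stuck-at-0 is consistent with every test.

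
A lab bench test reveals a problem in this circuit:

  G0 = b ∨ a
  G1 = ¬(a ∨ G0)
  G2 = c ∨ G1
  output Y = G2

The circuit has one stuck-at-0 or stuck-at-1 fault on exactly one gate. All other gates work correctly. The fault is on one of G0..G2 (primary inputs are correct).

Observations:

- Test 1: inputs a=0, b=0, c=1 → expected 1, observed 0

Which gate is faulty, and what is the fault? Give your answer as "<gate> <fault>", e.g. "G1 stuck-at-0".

G2 stuck-at-0

Fault-free values for test 1 (a=0, b=0, c=1): G0=0, G1=1, G2=1, giving Y=1. Observed 0.
Test 1: faults giving observed 0 are {G2 stuck-at-0}.
Only G2 stuck-at-0 is consistent with every test.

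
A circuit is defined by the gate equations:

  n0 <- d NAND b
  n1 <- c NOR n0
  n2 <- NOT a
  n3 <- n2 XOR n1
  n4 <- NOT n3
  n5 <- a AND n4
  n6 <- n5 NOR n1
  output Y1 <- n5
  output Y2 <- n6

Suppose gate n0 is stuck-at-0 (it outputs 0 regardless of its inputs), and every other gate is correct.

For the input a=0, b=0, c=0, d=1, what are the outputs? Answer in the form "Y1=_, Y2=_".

Y1=0, Y2=0

Propagate with n0 forced: n0=0 [stuck-at-0], n1=1, n2=1, n3=0, n4=1, n5=0, n6=0.
So the outputs are Y1=0, Y2=0. (Without the fault they would be Y1=0, Y2=1.)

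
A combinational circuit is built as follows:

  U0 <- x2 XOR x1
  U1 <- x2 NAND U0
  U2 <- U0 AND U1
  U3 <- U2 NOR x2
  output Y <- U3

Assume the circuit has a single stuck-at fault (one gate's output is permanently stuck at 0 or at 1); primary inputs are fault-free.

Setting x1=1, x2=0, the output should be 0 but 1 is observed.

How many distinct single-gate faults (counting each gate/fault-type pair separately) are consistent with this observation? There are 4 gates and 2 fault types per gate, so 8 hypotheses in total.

Fault-free: U0=1, U1=1, U2=1, U3=0 → 0. Observed 1.
  U0 stuck-at-0: output 1 ✓
  U0 stuck-at-1: output 0 ✗
  U1 stuck-at-0: output 1 ✓
  U1 stuck-at-1: output 0 ✗
  U2 stuck-at-0: output 1 ✓
  U2 stuck-at-1: output 0 ✗
  U3 stuck-at-0: output 0 ✗
  U3 stuck-at-1: output 1 ✓
Consistent faults: {U0 stuck-at-0, U1 stuck-at-0, U2 stuck-at-0, U3 stuck-at-1} — 4 in all.

4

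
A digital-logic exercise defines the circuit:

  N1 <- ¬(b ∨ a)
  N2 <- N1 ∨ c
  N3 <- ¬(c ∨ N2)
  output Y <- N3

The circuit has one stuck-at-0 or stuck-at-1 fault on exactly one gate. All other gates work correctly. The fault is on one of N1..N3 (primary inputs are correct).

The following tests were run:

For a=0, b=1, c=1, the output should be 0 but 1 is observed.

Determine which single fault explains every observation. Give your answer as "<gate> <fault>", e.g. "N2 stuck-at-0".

N3 stuck-at-1

Fault-free values for test 1 (a=0, b=1, c=1): N1=0, N2=1, N3=0, giving Y=0. Observed 1.
Test 1: faults giving observed 1 are {N3 stuck-at-1}.
Only N3 stuck-at-1 is consistent with every test.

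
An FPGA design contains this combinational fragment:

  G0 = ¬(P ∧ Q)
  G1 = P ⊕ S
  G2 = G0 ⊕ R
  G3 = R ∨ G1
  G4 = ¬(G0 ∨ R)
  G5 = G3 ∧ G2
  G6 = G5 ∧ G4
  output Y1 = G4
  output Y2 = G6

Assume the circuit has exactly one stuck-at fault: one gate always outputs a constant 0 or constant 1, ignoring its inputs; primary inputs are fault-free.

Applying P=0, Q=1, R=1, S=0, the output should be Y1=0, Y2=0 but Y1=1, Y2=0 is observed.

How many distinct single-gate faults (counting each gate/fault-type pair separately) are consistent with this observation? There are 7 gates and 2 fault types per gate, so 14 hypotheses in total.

1

Fault-free: G0=1, G1=0, G2=0, G3=1, G4=0, G5=0, G6=0 → Y1=0, Y2=0. Observed Y1=1, Y2=0.
  G0 stuck-at-0: output Y1=0, Y2=0 ✗
  G0 stuck-at-1: output Y1=0, Y2=0 ✗
  G1 stuck-at-0: output Y1=0, Y2=0 ✗
  G1 stuck-at-1: output Y1=0, Y2=0 ✗
  G2 stuck-at-0: output Y1=0, Y2=0 ✗
  G2 stuck-at-1: output Y1=0, Y2=0 ✗
  G3 stuck-at-0: output Y1=0, Y2=0 ✗
  G3 stuck-at-1: output Y1=0, Y2=0 ✗
  G4 stuck-at-0: output Y1=0, Y2=0 ✗
  G4 stuck-at-1: output Y1=1, Y2=0 ✓
  G5 stuck-at-0: output Y1=0, Y2=0 ✗
  G5 stuck-at-1: output Y1=0, Y2=0 ✗
  G6 stuck-at-0: output Y1=0, Y2=0 ✗
  G6 stuck-at-1: output Y1=0, Y2=1 ✗
Consistent faults: {G4 stuck-at-1} — 1 in all.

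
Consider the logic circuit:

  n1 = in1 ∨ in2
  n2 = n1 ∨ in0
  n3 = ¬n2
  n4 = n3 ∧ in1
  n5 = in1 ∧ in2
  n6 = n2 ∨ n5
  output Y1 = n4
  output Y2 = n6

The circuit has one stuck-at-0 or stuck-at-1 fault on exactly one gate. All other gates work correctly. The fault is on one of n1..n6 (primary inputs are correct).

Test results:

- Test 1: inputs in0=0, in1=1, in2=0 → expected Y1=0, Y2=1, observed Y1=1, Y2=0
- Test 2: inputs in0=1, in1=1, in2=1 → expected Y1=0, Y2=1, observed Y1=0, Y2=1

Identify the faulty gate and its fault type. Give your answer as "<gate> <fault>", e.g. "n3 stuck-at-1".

n1 stuck-at-0

Fault-free values for test 1 (in0=0, in1=1, in2=0): n1=1, n2=1, n3=0, n4=0, n5=0, n6=1, giving Y1=0, Y2=1. Observed Y1=1, Y2=0.
Test 1: faults giving observed Y1=1, Y2=0 are {n1 stuck-at-0, n2 stuck-at-0}.
Test 2 (in0=1, in1=1, in2=1): fault-free n1=1, n2=1, n3=0, n4=0, n5=1, n6=1 → Y1=0, Y2=1; observed Y1=0, Y2=1. Eliminates n2 stuck-at-0.
Only n1 stuck-at-0 is consistent with every test.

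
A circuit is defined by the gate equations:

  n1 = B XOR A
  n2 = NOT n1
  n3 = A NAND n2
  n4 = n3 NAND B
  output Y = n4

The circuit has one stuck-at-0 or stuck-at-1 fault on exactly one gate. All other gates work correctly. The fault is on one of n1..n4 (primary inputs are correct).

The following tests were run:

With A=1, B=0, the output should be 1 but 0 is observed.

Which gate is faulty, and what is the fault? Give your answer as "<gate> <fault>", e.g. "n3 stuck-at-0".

n4 stuck-at-0

Fault-free values for test 1 (A=1, B=0): n1=1, n2=0, n3=1, n4=1, giving Y=1. Observed 0.
Test 1: faults giving observed 0 are {n4 stuck-at-0}.
Only n4 stuck-at-0 is consistent with every test.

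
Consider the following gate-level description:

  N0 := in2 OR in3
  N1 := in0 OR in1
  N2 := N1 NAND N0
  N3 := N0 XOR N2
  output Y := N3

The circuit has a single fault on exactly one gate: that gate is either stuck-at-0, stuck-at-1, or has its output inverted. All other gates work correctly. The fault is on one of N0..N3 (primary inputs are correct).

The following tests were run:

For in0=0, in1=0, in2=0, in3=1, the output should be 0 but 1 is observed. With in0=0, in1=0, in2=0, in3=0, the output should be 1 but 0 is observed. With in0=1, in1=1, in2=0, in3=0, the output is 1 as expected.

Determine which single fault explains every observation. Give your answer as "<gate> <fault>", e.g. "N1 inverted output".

Fault-free values for test 1 (in0=0, in1=0, in2=0, in3=1): N0=1, N1=0, N2=1, N3=0, giving Y=0. Observed 1.
Test 1: faults giving observed 1 are {N0 stuck-at-0, N0 inverted output, N1 stuck-at-1, N1 inverted output, N2 stuck-at-0, N2 inverted output, N3 stuck-at-1, N3 inverted output}.
Test 2 (in0=0, in1=0, in2=0, in3=0): fault-free N0=0, N1=0, N2=1, N3=1 → 1; observed 0. Eliminates N0 stuck-at-0, N1 stuck-at-1, N1 inverted output, N3 stuck-at-1.
Test 3 (in0=1, in1=1, in2=0, in3=0): fault-free N0=0, N1=1, N2=1, N3=1 → 1; observed 1. Eliminates N2 stuck-at-0, N2 inverted output, N3 inverted output.
Only N0 inverted output is consistent with every test.

N0 inverted output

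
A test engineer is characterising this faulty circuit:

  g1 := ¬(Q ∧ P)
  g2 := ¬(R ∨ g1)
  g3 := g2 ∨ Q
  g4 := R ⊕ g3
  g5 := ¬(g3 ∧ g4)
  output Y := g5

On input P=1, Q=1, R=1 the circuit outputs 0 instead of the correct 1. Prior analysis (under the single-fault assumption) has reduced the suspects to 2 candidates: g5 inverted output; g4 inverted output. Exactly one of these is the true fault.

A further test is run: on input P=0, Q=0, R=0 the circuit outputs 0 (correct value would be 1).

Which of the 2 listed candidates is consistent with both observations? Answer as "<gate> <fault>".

g5 inverted output

Evaluate each candidate on input P=0, Q=0, R=0:
  g5 inverted output: g1=1, g2=0, g3=0, g4=0, g5=0 [inverted output] → 0 — matches
  g4 inverted output: g1=1, g2=0, g3=0, g4=1 [inverted output], g5=1 → 1 — eliminated
Only g5 inverted output reproduces the observed 0.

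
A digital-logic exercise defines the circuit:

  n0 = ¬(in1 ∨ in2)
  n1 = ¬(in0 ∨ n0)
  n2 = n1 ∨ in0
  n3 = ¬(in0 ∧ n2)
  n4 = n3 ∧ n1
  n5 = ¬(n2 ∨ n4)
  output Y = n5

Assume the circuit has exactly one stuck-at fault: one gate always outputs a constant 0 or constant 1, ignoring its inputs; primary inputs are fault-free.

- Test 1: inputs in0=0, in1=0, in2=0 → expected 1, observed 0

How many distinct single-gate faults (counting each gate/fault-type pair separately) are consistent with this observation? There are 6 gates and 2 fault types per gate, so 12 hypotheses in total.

5

Fault-free: n0=1, n1=0, n2=0, n3=1, n4=0, n5=1 → 1. Observed 0.
  n0 stuck-at-0: output 0 ✓
  n0 stuck-at-1: output 1 ✗
  n1 stuck-at-0: output 1 ✗
  n1 stuck-at-1: output 0 ✓
  n2 stuck-at-0: output 1 ✗
  n2 stuck-at-1: output 0 ✓
  n3 stuck-at-0: output 1 ✗
  n3 stuck-at-1: output 1 ✗
  n4 stuck-at-0: output 1 ✗
  n4 stuck-at-1: output 0 ✓
  n5 stuck-at-0: output 0 ✓
  n5 stuck-at-1: output 1 ✗
Consistent faults: {n0 stuck-at-0, n1 stuck-at-1, n2 stuck-at-1, n4 stuck-at-1, n5 stuck-at-0} — 5 in all.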